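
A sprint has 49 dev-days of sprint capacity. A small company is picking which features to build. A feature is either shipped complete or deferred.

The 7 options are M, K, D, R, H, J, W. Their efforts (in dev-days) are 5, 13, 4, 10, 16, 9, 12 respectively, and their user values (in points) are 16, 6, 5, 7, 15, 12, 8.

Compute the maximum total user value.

56

This is an integer program with binary decision variables.
M + D + H + J + W: effort 5 + 4 + 16 + 9 + 12 = 46 ≤ 49, user value 16 + 5 + 15 + 12 + 8 = 56.
M + K + D + H + J: effort 5 + 13 + 4 + 16 + 9 = 47 ≤ 49, user value 16 + 6 + 5 + 15 + 12 = 54.
M + D + R + H + J: effort 5 + 4 + 10 + 16 + 9 = 44 ≤ 49, user value 16 + 5 + 7 + 15 + 12 = 55.
Best is M, D, H, J, and W with total user value 56.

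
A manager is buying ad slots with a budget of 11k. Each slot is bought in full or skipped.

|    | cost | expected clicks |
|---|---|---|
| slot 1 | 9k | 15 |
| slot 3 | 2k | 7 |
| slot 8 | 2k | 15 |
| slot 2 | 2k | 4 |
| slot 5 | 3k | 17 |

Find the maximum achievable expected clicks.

43

This is an integer program with binary decision variables.
Take slot 3, slot 8, slot 2, and slot 5: cost 2 + 2 + 2 + 3 = 9 ≤ 11, expected clicks 7 + 15 + 4 + 17 = 43.
No other feasible combination does better.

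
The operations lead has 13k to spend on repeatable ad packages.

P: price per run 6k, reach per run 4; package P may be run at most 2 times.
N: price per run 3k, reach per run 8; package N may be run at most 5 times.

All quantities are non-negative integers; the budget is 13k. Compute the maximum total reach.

N has the best ratio (8/3); taking only N gives at most 4×8 = 32 (stopped by the price limit).
Optimal: 4×N: price 12 ≤ 13, reach 4·8 = 32.

32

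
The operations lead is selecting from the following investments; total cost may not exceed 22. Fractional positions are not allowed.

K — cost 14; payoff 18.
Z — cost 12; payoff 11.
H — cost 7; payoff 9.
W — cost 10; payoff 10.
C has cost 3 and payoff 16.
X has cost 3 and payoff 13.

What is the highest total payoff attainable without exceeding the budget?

Take K, C, and X: cost 14 + 3 + 3 = 20 ≤ 22, payoff 18 + 16 + 13 = 47.
No other feasible combination does better.

47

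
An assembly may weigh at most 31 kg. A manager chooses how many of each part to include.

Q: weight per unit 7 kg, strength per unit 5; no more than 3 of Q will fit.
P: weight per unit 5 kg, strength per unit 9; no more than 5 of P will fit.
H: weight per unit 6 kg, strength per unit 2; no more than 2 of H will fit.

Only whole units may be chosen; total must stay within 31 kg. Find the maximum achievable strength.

P has the best ratio (9/5); taking only P gives at most 5×9 = 45 (stopped by the supply cap of 5).
Mixing does better — 5×P and 1×H: weight 31 ≤ 31, strength 5·9 + 1·2 = 47.

47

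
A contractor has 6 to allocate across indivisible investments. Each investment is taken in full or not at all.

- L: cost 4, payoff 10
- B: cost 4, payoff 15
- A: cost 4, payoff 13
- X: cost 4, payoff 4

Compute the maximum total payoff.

A: cost 4 ≤ 6, payoff 13.
L: cost 4 ≤ 6, payoff 10.
B: cost 4 ≤ 6, payoff 15.
Best is B with total payoff 15.

15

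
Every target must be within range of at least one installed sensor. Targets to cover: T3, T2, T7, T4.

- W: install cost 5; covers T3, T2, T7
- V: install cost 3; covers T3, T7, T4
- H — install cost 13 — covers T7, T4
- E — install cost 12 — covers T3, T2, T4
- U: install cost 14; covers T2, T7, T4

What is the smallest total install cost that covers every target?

Choose W and V: together they cover T3, T2, T7, T4 — every target.
Total install cost: 5 + 3 = 8.
No cover costs less than 8.

8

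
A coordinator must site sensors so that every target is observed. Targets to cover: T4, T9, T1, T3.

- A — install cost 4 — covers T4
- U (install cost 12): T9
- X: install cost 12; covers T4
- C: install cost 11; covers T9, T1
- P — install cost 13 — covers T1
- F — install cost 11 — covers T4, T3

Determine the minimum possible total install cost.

This is an integer covering problem.
Choose C and F: together they cover T4, T9, T1, T3 — every target.
Total install cost: 11 + 11 = 22.

22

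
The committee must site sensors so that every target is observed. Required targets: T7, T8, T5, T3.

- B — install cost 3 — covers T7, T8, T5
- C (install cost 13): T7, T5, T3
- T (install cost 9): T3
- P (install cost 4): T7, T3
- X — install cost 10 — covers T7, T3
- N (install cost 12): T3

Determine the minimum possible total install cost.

This is an integer covering problem.
Choose B and P: together they cover T7, T8, T5, T3 — every target.
Total install cost: 3 + 4 = 7.

7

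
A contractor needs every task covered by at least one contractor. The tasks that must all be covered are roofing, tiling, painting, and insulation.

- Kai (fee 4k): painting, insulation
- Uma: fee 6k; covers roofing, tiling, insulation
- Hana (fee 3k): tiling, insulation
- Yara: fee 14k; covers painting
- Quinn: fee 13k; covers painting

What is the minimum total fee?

This is a weighted set-cover instance.
The greedy cost-per-new-task heuristic would pick Hana, Kai, and Uma for 13, but a cheaper cover exists.
Choose Kai and Uma: together they cover roofing, tiling, painting, insulation — every task.
Total fee: 4 + 6 = 10.
No cover costs less than 10.

10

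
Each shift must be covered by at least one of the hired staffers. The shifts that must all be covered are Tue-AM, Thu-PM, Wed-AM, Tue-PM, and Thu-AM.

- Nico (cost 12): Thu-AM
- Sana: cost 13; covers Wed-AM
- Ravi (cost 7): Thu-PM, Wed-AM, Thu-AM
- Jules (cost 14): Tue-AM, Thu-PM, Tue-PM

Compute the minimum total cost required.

21

Choose Ravi and Jules: together they cover Tue-AM, Thu-PM, Wed-AM, Tue-PM, Thu-AM — every shift.
Total cost: 7 + 14 = 21.
No cover costs less than 21.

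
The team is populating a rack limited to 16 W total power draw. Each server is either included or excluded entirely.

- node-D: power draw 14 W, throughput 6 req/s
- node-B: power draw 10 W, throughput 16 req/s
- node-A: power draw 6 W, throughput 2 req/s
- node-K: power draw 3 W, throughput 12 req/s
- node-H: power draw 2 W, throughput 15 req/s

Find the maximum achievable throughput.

Take node-B, node-K, and node-H: power draw 10 + 3 + 2 = 15 ≤ 16, throughput 16 + 12 + 15 = 43.
No other feasible combination does better.

43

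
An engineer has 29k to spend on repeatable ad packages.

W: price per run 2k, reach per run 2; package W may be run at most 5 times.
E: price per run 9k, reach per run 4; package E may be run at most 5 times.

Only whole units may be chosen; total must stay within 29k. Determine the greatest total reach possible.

5×W and 2×E: price 28 ≤ 29, reach 5·2 + 2·4 = 18.
4×W and 2×E: price 26 ≤ 29, reach 4·2 + 2·4 = 16.
Best is 18.

18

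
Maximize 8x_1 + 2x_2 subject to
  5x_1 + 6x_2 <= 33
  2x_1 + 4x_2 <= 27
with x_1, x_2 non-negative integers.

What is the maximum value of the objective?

48

The continuous relaxation peaks at (6.6, 0) with value 52.80; rounding to a feasible lattice point costs some objective.
(x_1,x_2)=(6,0): 5·6+6·0=30≤33, 2·6+4·0=12≤27, objective 48.
(x_1,x_2)=(5,1): 5·5+6·1=31≤33, 2·5+4·1=14≤27, objective 42.
The best lattice point is (6,0), giving 48.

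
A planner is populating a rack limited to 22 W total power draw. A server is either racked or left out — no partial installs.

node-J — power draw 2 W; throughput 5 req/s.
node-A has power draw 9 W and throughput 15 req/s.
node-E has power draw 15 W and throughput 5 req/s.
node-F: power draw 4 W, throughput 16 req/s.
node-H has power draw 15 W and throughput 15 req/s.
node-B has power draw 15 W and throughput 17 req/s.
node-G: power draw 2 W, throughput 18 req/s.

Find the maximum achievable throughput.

54

Allowing fractional choices, the relaxed optimum would be about 59.7, but servers are indivisible.
node-A + node-F + node-G: power draw 9 + 4 + 2 = 15 ≤ 22, throughput 15 + 16 + 18 = 49.
node-F + node-B + node-G: power draw 4 + 15 + 2 = 21 ≤ 22, throughput 16 + 17 + 18 = 51.
node-J + node-A + node-F + node-G: power draw 2 + 9 + 4 + 2 = 17 ≤ 22, throughput 5 + 15 + 16 + 18 = 54.
Best is node-J, node-A, node-F, and node-G with total throughput 54.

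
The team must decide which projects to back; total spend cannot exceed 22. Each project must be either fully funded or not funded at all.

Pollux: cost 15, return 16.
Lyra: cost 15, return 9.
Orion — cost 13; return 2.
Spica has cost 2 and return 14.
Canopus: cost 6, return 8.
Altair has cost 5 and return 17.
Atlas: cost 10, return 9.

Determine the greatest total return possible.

Allowing fractional choices, the relaxed optimum would be about 48.6, but projects are indivisible.
Spica + Altair + Atlas: cost 2 + 5 + 10 = 17 ≤ 22, return 14 + 17 + 9 = 40.
Lyra + Spica + Altair: cost 15 + 2 + 5 = 22 ≤ 22, return 9 + 14 + 17 = 40.
Pollux + Spica + Altair: cost 15 + 2 + 5 = 22 ≤ 22, return 16 + 14 + 17 = 47.
Best is Pollux, Spica, and Altair with total return 47.

47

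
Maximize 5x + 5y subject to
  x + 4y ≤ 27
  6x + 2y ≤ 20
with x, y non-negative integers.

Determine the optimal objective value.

(x,y)=(1,6) is feasible, giving 35.
(x,y)=(1,5) is feasible, giving 30.
(x,y)=(0,6) is feasible, giving 30.
Maximum is 35 at (x,y)=(1,6).

35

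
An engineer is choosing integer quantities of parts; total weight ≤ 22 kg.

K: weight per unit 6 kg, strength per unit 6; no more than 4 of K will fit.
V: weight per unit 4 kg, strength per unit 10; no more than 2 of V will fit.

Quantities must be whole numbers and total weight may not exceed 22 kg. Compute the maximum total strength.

32

V has the best ratio (10/4); taking only V gives at most 2×10 = 20 (stopped by the supply cap of 2).
Mixing does better — 2×K and 2×V: weight 20 ≤ 22, strength 2·6 + 2·10 = 32.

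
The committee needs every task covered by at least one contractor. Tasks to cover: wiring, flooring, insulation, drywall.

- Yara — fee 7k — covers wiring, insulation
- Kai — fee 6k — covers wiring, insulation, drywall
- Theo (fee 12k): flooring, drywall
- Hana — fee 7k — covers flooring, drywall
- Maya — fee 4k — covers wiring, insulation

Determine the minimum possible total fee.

The greedy cost-per-new-task heuristic would pick Kai and Hana for 13, but a cheaper cover exists.
Choose Hana and Maya: together they cover wiring, flooring, insulation, drywall — every task.
Total fee: 7 + 4 = 11.
No cover costs less than 11.

11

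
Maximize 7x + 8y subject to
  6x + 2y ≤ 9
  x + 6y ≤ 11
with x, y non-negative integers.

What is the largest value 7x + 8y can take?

Relaxing integrality, the LP optimum is 20.00 at (x,y) = (0.941, 1.68), which is not an integer point.
(x,y)=(1,1): 6·1+2·1=8≤9, 1·1+6·1=7≤11, objective 15.
(x,y)=(0,1): 6·0+2·1=2≤9, 1·0+6·1=6≤11, objective 8.
The best lattice point is (1,1), giving 15.

15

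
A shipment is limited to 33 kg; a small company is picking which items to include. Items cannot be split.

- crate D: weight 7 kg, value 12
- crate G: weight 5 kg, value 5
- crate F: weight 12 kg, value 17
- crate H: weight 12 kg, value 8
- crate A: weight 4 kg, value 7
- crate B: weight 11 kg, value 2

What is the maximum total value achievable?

Treat it as a binary knapsack problem.
crate D + crate F + crate H: weight 7 + 12 + 12 = 31 ≤ 33, value 12 + 17 + 8 = 37.
crate G + crate F + crate H + crate A: weight 5 + 12 + 12 + 4 = 33 ≤ 33, value 5 + 17 + 8 + 7 = 37.
crate D + crate G + crate F + crate A: weight 7 + 5 + 12 + 4 = 28 ≤ 33, value 12 + 5 + 17 + 7 = 41.
Best is crate D, crate G, crate F, and crate A with total value 41.

41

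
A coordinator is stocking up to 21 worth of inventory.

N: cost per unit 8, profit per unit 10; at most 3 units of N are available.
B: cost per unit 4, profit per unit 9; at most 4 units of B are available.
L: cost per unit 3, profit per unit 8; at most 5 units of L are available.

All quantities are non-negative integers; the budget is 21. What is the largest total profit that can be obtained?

L has the best ratio (8/3); taking only L gives at most 5×8 = 40 (stopped by the supply cap of 5).
Mixing does better — 3×B and 3×L: cost 21 ≤ 21, profit 3·9 + 3·8 = 51.

51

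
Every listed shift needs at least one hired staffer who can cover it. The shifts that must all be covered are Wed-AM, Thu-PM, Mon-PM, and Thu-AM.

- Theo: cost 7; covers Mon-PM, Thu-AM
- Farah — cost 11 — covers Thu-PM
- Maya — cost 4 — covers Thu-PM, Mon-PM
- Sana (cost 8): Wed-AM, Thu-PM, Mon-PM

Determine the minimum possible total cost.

Choose Theo and Sana: together they cover Wed-AM, Thu-PM, Mon-PM, Thu-AM — every shift.
Total cost: 7 + 8 = 15.

15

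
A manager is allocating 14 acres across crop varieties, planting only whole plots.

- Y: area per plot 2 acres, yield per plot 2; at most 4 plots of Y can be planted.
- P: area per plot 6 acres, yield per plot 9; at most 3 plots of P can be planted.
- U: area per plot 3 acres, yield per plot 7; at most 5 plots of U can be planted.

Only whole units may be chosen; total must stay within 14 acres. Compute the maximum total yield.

30

Take 1×Y and 4×U: area 14 ≤ 14, yield 1·2 + 4·7 = 30.
No other integer combination yields more.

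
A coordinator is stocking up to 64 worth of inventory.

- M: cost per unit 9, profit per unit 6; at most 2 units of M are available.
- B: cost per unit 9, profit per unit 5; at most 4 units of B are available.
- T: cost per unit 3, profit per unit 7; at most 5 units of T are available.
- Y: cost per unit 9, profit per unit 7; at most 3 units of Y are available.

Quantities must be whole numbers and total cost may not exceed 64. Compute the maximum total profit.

This is a bounded integer knapsack.
Take 2×M, 5×T, and 3×Y: cost 60 ≤ 64, profit 2·6 + 5·7 + 3·7 = 68.
T has the best ratio (7/3) and is taken to its limit of 5; remaining capacity is filled optimally with the others.

68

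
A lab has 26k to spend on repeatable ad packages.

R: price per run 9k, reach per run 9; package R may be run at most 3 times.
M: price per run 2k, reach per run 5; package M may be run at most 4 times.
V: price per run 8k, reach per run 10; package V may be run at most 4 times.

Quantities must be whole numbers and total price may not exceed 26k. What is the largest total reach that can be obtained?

Take 4×M and 2×V: price 24 ≤ 26, reach 4·5 + 2·10 = 40.
M has the best ratio (5/2) and is taken to its limit of 4; remaining capacity is filled optimally with the others.

40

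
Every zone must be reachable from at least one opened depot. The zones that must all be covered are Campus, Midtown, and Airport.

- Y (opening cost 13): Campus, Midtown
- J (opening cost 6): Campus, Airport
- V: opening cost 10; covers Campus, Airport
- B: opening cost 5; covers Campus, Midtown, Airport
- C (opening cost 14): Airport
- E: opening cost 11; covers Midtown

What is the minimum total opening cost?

5

B alone covers Campus, Midtown, Airport — every zone.
Total opening cost: 5.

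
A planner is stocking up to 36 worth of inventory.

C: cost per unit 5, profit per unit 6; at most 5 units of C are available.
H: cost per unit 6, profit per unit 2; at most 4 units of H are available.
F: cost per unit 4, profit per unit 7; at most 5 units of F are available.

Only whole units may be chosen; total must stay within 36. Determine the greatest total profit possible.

4×C and 4×F: cost 36 ≤ 36, profit 4·6 + 4·7 = 52.
3×C and 5×F: cost 35 ≤ 36, profit 3·6 + 5·7 = 53.
Best is 53.

53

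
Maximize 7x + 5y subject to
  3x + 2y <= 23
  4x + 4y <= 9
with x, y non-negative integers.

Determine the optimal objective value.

14

(x,y)=(2,0): 3·2+2·0=6≤23, 4·2+4·0=8≤9, objective 14.
(x,y)=(1,1): 3·1+2·1=5≤23, 4·1+4·1=8≤9, objective 12.
(x,y)=(1,0): 3·1+2·0=3≤23, 4·1+4·0=4≤9, objective 7.
No feasible integer point exceeds 14.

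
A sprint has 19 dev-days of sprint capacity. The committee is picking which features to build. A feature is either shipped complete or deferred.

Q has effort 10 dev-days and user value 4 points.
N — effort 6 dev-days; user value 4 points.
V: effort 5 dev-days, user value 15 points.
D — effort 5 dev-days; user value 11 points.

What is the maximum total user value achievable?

Take N, V, and D: effort 6 + 5 + 5 = 16 ≤ 19, user value 4 + 15 + 11 = 30.
No other feasible combination does better.

30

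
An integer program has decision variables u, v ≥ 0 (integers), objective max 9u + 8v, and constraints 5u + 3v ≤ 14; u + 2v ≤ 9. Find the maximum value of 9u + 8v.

(u,v)=(1,3) is feasible, giving 33.
(u,v)=(0,4) is feasible, giving 32.
Maximum is 33 at (u,v)=(1,3).

33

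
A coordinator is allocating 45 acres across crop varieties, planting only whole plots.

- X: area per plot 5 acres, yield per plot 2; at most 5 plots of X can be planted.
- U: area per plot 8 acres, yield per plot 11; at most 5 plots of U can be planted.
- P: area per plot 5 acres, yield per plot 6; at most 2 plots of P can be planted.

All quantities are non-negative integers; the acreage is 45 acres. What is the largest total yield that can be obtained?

This is a bounded integer knapsack.
1×X and 5×U: area 45 ≤ 45, yield 1·2 + 5·11 = 57.
5×U and 1×P: area 45 ≤ 45, yield 5·11 + 1·6 = 61.
Best is 61.

61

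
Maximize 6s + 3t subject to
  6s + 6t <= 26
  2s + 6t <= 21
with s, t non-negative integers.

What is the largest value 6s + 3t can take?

Relaxing integrality, the LP optimum is 26.00 at (s,t) = (4.33, 0), which is not an integer point.
(s,t)=(4,0): 6·4+6·0=24≤26, 2·4+6·0=8≤21, objective 24.
(s,t)=(3,1): 6·3+6·1=24≤26, 2·3+6·1=12≤21, objective 21.
(s,t)=(3,0): 6·3+6·0=18≤26, 2·3+6·0=6≤21, objective 18.
Maximum is 24 at (s,t)=(4,0).

24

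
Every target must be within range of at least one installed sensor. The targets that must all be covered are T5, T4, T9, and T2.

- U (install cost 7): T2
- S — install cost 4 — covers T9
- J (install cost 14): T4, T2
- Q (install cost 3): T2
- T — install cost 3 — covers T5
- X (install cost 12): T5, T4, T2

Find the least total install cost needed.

16

This is a weighted set-cover instance.
The greedy cost-per-new-target heuristic would pick Q, T, S, and X for 22, but a cheaper cover exists.
Choose S and X: together they cover T5, T4, T9, T2 — every target.
Total install cost: 4 + 12 = 16.
No cover costs less than 16.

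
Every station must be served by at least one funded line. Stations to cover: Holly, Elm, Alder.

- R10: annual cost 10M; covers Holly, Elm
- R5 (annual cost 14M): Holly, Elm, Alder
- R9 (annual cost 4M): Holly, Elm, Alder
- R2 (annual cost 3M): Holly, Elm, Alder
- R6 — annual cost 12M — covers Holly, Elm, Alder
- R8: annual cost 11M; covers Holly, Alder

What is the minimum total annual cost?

3

R2 alone covers Holly, Elm, Alder — every station.
Total annual cost: 3.
No cover costs less than 3.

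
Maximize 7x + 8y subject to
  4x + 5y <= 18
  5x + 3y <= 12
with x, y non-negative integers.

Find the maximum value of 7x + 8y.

(x,y)=(0,3): 4·0+5·3=15≤18, 5·0+3·3=9≤12, objective 24.
(x,y)=(1,2): 4·1+5·2=14≤18, 5·1+3·2=11≤12, objective 23.
No feasible integer point exceeds 24.

24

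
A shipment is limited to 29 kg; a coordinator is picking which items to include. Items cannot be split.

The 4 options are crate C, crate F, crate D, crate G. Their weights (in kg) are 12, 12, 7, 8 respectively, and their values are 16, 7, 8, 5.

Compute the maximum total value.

Allowing fractional choices, the relaxed optimum would be about 30.2, but items are indivisible.
crate C + crate D: weight 12 + 7 = 19 ≤ 29, value 16 + 8 = 24.
crate C + crate F: weight 12 + 12 = 24 ≤ 29, value 16 + 7 = 23.
crate C + crate D + crate G: weight 12 + 7 + 8 = 27 ≤ 29, value 16 + 8 + 5 = 29.
Best is crate C, crate D, and crate G with total value 29.

29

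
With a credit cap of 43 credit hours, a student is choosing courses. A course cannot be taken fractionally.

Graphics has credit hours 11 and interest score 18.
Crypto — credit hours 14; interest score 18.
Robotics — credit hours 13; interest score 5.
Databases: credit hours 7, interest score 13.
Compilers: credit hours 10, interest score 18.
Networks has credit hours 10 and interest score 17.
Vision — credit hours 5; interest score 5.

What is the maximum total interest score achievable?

This is an integer program with binary decision variables.
Graphics + Databases + Compilers + Networks + Vision: credit hours 11 + 7 + 10 + 10 + 5 = 43 ≤ 43, interest score 18 + 13 + 18 + 17 + 5 = 71.
Graphics + Crypto + Databases + Compilers: credit hours 11 + 14 + 7 + 10 = 42 ≤ 43, interest score 18 + 18 + 13 + 18 = 67.
Graphics + Databases + Compilers + Networks: credit hours 11 + 7 + 10 + 10 = 38 ≤ 43, interest score 18 + 13 + 18 + 17 = 66.
Best is Graphics, Databases, Compilers, Networks, and Vision with total interest score 71.

71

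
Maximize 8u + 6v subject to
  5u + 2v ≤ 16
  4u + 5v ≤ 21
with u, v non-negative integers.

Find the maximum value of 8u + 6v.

The continuous relaxation peaks at (2.24, 2.41) with value 32.35; rounding to a feasible lattice point costs some objective.
(u,v)=(2,2) is feasible, giving 28.
(u,v)=(1,3) is feasible, giving 26.
No feasible integer point exceeds 28.

28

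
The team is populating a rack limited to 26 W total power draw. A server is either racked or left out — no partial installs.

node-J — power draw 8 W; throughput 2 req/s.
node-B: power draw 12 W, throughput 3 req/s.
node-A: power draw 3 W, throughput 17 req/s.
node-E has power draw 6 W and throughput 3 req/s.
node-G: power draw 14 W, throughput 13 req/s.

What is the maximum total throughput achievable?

Treat it as a binary knapsack problem.
Allowing fractional choices, the relaxed optimum would be about 33.8, but servers are indivisible.
node-A + node-E + node-G: power draw 3 + 6 + 14 = 23 ≤ 26, throughput 17 + 3 + 13 = 33.
node-A + node-G: power draw 3 + 14 = 17 ≤ 26, throughput 17 + 13 = 30.
node-J + node-A + node-G: power draw 8 + 3 + 14 = 25 ≤ 26, throughput 2 + 17 + 13 = 32.
Best is node-A, node-E, and node-G with total throughput 33.

33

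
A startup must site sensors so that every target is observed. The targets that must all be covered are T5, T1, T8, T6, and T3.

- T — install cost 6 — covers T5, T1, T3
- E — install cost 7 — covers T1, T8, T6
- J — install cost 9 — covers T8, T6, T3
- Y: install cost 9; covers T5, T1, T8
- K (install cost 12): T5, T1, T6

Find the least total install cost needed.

Choose T and E: together they cover T5, T1, T8, T6, T3 — every target.
Total install cost: 6 + 7 = 13.
No cover costs less than 13.

13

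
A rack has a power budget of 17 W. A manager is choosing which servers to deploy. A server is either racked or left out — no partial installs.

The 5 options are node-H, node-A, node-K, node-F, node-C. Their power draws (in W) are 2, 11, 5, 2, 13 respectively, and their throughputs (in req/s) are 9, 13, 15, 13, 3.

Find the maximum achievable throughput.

Treat it as a binary knapsack problem.
Take node-H, node-K, and node-F: power draw 2 + 5 + 2 = 9 ≤ 17, throughput 9 + 15 + 13 = 37.
No other feasible combination does better.

37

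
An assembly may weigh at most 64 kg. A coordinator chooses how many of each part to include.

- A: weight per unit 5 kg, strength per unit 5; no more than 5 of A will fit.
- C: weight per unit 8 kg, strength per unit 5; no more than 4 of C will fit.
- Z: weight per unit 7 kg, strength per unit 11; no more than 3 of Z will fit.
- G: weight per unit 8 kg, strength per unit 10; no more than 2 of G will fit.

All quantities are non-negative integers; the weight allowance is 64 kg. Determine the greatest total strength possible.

78

This is a bounded integer knapsack.
2×A, 2×C, 3×Z, and 2×G: weight 63 ≤ 64, strength 2·5 + 2·5 + 3·11 + 2·10 = 73.
5×A, 3×Z, and 2×G: weight 62 ≤ 64, strength 5·5 + 3·11 + 2·10 = 78.
Best is 78.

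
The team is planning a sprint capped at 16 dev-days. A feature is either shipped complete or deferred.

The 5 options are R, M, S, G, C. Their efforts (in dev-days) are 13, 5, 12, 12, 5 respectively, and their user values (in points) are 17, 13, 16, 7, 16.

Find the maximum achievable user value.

29

Treat it as a binary knapsack problem.
R: effort 13 ≤ 16, user value 17.
M + C: effort 5 + 5 = 10 ≤ 16, user value 13 + 16 = 29.
Best is M and C with total user value 29.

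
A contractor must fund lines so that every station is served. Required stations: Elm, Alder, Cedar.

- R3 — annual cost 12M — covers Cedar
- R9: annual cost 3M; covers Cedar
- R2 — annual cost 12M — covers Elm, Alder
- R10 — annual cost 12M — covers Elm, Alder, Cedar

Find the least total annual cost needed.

12

The greedy cost-per-new-station heuristic would pick R9 and R2 for 15, but a cheaper cover exists.
R10 alone covers Elm, Alder, Cedar — every station.
Total annual cost: 12.
No cover costs less than 12.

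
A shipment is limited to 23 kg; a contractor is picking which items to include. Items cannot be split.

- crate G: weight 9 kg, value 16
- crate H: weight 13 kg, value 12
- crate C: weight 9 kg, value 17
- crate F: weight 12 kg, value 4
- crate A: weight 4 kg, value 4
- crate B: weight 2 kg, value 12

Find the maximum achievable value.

Allowing fractional choices, the relaxed optimum would be about 48.0, but items are indivisible.
crate G + crate C + crate B: weight 9 + 9 + 2 = 20 ≤ 23, value 16 + 17 + 12 = 45.
crate G + crate C + crate A: weight 9 + 9 + 4 = 22 ≤ 23, value 16 + 17 + 4 = 37.
Best is crate G, crate C, and crate B with total value 45.

45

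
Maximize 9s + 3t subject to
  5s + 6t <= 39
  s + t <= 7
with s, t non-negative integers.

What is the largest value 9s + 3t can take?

(s,t)=(7,0): 5·7+6·0=35≤39, 1·7+1·0=7≤7, objective 63.
(s,t)=(6,1): 5·6+6·1=36≤39, 1·6+1·1=7≤7, objective 57.
(s,t)=(6,0): 5·6+6·0=30≤39, 1·6+1·0=6≤7, objective 54.
No feasible integer point exceeds 63.

63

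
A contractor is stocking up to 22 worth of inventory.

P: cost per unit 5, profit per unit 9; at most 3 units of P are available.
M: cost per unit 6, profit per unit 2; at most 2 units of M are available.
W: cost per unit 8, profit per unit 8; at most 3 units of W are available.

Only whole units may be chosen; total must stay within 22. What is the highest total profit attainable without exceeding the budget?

29

This is a bounded integer knapsack.
P has the best ratio (9/5); taking only P gives at most 3×9 = 27 (stopped by the supply cap of 3).
Mixing does better — 3×P and 1×M: cost 21 ≤ 22, profit 3·9 + 1·2 = 29.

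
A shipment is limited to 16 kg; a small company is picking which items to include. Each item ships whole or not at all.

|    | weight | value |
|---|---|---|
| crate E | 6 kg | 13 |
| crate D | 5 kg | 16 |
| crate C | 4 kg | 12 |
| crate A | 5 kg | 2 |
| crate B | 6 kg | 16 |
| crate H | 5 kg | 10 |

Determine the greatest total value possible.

crate D + crate C + crate B: weight 5 + 4 + 6 = 15 ≤ 16, value 16 + 12 + 16 = 44.
crate D + crate B + crate H: weight 5 + 6 + 5 = 16 ≤ 16, value 16 + 16 + 10 = 42.
crate E + crate D + crate C: weight 6 + 5 + 4 = 15 ≤ 16, value 13 + 16 + 12 = 41.
Best is crate D, crate C, and crate B with total value 44.

44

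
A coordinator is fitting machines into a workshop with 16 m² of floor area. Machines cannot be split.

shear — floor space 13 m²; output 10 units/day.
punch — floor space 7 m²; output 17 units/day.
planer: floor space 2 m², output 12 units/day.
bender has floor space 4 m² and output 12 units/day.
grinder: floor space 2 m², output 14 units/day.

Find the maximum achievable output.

This is a 0-1 knapsack instance.
Allowing fractional choices, the relaxed optimum would be about 55.8, but machines are indivisible.
punch + planer + bender + grinder: floor space 7 + 2 + 4 + 2 = 15 ≤ 16, output 17 + 12 + 12 + 14 = 55.
punch + planer + grinder: floor space 7 + 2 + 2 = 11 ≤ 16, output 17 + 12 + 14 = 43.
Best is punch, planer, bender, and grinder with total output 55.

55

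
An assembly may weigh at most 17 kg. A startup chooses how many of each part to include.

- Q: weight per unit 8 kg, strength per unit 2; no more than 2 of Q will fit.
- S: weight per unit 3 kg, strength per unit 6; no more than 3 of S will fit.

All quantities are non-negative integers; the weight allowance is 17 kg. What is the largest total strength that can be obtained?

20

Take 1×Q and 3×S: weight 17 ≤ 17, strength 1·2 + 3·6 = 20.
S has the best ratio (6/3) and is taken to its limit of 3; remaining capacity is filled optimally with the others.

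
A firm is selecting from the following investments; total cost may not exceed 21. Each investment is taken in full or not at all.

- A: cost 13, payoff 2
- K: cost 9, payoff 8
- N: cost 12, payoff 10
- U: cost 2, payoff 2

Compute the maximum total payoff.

Allowing fractional choices, the relaxed optimum would be about 18.3, but investments are indivisible.
K + U: cost 9 + 2 = 11 ≤ 21, payoff 8 + 2 = 10.
N + U: cost 12 + 2 = 14 ≤ 21, payoff 10 + 2 = 12.
K + N: cost 9 + 12 = 21 ≤ 21, payoff 8 + 10 = 18.
Best is K and N with total payoff 18.

18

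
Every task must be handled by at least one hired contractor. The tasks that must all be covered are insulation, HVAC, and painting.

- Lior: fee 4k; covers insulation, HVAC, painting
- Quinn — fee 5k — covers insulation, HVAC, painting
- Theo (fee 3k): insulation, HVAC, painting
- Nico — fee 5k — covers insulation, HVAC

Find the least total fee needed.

3

This is a weighted set-cover instance.
Theo alone covers insulation, HVAC, painting — every task.
Total fee: 3.
No cover costs less than 3.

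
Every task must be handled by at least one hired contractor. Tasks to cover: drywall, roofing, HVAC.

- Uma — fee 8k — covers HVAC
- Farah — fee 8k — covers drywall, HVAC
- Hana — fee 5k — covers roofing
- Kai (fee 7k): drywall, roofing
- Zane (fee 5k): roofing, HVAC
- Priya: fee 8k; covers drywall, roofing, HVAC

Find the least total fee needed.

8

Priya alone covers drywall, roofing, HVAC — every task.
Total fee: 8.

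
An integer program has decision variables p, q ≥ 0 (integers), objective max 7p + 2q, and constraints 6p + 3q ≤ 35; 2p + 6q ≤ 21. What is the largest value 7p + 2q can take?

The continuous relaxation peaks at (5.83, 0) with value 40.83; rounding to a feasible lattice point costs some objective.
(p,q)=(5,1): 6·5+3·1=33≤35, 2·5+6·1=16≤21, objective 37.
(p,q)=(5,0): 6·5+3·0=30≤35, 2·5+6·0=10≤21, objective 35.
(p,q)=(4,2): 6·4+3·2=30≤35, 2·4+6·2=20≤21, objective 32.
(p,q)=(4,1): 6·4+3·1=27≤35, 2·4+6·1=14≤21, objective 30.
No feasible integer point exceeds 37.

37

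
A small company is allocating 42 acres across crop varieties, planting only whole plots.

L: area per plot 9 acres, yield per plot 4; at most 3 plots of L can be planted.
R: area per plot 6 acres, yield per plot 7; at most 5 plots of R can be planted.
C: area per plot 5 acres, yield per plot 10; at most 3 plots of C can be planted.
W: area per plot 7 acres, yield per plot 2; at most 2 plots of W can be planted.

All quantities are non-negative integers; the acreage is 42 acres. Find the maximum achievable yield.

5×R and 2×C: area 40 ≤ 42, yield 5·7 + 2·10 = 55.
4×R and 3×C: area 39 ≤ 42, yield 4·7 + 3·10 = 58.
Best is 58.

58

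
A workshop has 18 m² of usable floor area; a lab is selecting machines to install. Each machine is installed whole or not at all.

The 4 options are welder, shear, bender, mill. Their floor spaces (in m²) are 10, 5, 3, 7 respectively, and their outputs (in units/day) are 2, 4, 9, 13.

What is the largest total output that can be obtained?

26

Treat it as a binary knapsack problem.
Allowing fractional choices, the relaxed optimum would be about 26.6, but machines are indivisible.
shear + bender + mill: floor space 5 + 3 + 7 = 15 ≤ 18, output 4 + 9 + 13 = 26.
bender + mill: floor space 3 + 7 = 10 ≤ 18, output 9 + 13 = 22.
shear + mill: floor space 5 + 7 = 12 ≤ 18, output 4 + 13 = 17.
Best is shear, bender, and mill with total output 26.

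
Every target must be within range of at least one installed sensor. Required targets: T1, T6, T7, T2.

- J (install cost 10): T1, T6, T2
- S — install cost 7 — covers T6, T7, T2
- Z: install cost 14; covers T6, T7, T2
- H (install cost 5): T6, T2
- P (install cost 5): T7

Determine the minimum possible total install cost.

The greedy cost-per-new-target heuristic would pick S and J for 17, but a cheaper cover exists.
Choose J and P: together they cover T1, T6, T7, T2 — every target.
Total install cost: 10 + 5 = 15.
No cover costs less than 15.

15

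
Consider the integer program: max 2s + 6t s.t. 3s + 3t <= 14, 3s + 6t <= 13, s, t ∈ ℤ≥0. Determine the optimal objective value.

The continuous relaxation peaks at (0, 2.17) with value 13.00; rounding to a feasible lattice point costs some objective.
(s,t)=(0,2) is feasible, giving 12.
(s,t)=(1,1) is feasible, giving 8.
(s,t)=(0,1) is feasible, giving 6.
Maximum is 12 at (s,t)=(0,2).

12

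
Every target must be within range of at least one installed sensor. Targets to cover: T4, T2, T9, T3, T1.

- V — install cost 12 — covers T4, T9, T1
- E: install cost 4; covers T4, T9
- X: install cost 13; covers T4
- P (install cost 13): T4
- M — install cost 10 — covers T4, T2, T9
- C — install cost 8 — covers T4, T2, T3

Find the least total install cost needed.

20

Choose V and C: together they cover T4, T2, T9, T3, T1 — every target.
Total install cost: 12 + 8 = 20.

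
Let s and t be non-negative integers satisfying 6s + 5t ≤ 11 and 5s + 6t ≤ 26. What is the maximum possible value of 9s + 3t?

12

The continuous relaxation peaks at (1.83, 0) with value 16.50; rounding to a feasible lattice point costs some objective.
(s,t)=(1,1): 6·1+5·1=11≤11, 5·1+6·1=11≤26, objective 12.
(s,t)=(1,0): 6·1+5·0=6≤11, 5·1+6·0=5≤26, objective 9.
(s,t)=(0,2): 6·0+5·2=10≤11, 5·0+6·2=12≤26, objective 6.
Maximum is 12 at (s,t)=(1,1).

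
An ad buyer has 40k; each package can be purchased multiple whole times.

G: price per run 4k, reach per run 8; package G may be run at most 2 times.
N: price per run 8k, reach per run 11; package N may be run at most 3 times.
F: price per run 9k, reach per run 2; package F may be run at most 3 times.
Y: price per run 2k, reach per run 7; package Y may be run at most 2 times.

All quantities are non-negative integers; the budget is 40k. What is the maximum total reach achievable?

2×G, 3×N, and 2×Y: price 36 ≤ 40, reach 2·8 + 3·11 + 2·7 = 63.
2×G, 3×N, and 1×Y: price 34 ≤ 40, reach 2·8 + 3·11 + 1·7 = 56.
Best is 63.

63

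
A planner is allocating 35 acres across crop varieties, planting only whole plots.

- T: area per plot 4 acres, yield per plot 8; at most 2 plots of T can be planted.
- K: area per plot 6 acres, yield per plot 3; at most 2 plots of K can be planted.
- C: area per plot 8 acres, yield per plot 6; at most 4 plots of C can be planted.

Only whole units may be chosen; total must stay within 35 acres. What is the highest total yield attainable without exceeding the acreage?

34

T has the best ratio (8/4); taking only T gives at most 2×8 = 16 (stopped by the supply cap of 2).
Mixing does better — 2×T and 3×C: area 32 ≤ 35, yield 2·8 + 3·6 = 34.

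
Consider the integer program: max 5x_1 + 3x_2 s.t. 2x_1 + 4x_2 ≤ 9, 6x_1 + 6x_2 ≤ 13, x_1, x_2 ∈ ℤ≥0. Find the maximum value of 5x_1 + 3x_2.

(x_1,x_2)=(2,0) is feasible, giving 10.
(x_1,x_2)=(1,1) is feasible, giving 8.
The best lattice point is (2,0), giving 10.

10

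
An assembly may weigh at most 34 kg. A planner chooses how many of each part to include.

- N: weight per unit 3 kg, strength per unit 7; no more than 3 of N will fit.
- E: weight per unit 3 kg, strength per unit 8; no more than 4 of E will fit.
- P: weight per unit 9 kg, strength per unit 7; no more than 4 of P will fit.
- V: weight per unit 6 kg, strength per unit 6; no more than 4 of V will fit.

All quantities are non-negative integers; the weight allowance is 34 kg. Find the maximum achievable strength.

Take 3×N, 4×E, and 2×V: weight 33 ≤ 34, strength 3·7 + 4·8 + 2·6 = 65.
E has the best ratio (8/3) and is taken to its limit of 4; remaining capacity is filled optimally with the others.

65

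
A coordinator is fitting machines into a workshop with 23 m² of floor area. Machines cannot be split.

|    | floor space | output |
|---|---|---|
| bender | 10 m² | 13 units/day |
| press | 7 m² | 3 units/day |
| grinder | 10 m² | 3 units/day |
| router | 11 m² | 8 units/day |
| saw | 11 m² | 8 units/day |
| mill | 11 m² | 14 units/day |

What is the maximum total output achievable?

27

This is an integer program with binary decision variables.
router + mill: floor space 11 + 11 = 22 ≤ 23, output 8 + 14 = 22.
bender + mill: floor space 10 + 11 = 21 ≤ 23, output 13 + 14 = 27.
Best is bender and mill with total output 27.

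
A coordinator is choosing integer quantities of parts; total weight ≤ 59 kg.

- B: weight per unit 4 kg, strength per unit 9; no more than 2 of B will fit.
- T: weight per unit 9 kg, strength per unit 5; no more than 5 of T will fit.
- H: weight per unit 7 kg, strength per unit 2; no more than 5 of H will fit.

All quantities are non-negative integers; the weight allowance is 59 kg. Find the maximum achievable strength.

This is a bounded integer knapsack.
B has the best ratio (9/4); taking only B gives at most 2×9 = 18 (stopped by the supply cap of 2).
Mixing does better — 2×B and 5×T: weight 53 ≤ 59, strength 2·9 + 5·5 = 43.

43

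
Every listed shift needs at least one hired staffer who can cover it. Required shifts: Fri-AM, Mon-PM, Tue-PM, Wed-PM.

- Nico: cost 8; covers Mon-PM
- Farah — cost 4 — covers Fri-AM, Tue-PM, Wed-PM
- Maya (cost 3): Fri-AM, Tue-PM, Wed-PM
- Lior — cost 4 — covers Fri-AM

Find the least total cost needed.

Choose Nico and Maya: together they cover Fri-AM, Mon-PM, Tue-PM, Wed-PM — every shift.
Total cost: 8 + 3 = 11.
No cover costs less than 11.

11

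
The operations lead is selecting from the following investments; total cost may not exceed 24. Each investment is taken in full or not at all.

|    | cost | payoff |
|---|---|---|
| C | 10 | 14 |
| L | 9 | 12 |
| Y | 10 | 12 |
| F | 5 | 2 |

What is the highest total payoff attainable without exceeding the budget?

28

Allowing fractional choices, the relaxed optimum would be about 32.0, but investments are indivisible.
C + L + F: cost 10 + 9 + 5 = 24 ≤ 24, payoff 14 + 12 + 2 = 28.
C + L: cost 10 + 9 = 19 ≤ 24, payoff 14 + 12 = 26.
Best is C, L, and F with total payoff 28.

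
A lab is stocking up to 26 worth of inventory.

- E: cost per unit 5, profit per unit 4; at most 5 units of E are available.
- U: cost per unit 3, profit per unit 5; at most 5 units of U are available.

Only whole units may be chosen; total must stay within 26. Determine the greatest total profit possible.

This is a bounded integer knapsack.
2×E and 5×U: cost 25 ≤ 26, profit 2·4 + 5·5 = 33.
1×E and 5×U: cost 20 ≤ 26, profit 1·4 + 5·5 = 29.
Best is 33.

33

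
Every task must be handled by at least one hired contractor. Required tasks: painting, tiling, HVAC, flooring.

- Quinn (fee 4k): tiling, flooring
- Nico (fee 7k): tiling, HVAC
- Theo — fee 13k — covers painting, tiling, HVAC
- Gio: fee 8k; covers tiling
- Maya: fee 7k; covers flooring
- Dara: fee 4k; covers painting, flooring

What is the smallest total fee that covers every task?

11

This is a weighted set-cover instance.
Choose Nico and Dara: together they cover painting, tiling, HVAC, flooring — every task.
Total fee: 7 + 4 = 11.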